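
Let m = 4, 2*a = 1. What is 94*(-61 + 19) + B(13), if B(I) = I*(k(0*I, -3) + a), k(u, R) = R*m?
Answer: -8195/2 ≈ -4097.5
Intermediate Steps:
a = ½ (a = (½)*1 = ½ ≈ 0.50000)
k(u, R) = 4*R (k(u, R) = R*4 = 4*R)
B(I) = -23*I/2 (B(I) = I*(4*(-3) + ½) = I*(-12 + ½) = I*(-23/2) = -23*I/2)
94*(-61 + 19) + B(13) = 94*(-61 + 19) - 23/2*13 = 94*(-42) - 299/2 = -3948 - 299/2 = -8195/2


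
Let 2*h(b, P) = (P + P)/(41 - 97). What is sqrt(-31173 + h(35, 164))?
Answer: I*sqrt(6110482)/14 ≈ 176.57*I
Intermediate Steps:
h(b, P) = -P/56 (h(b, P) = ((P + P)/(41 - 97))/2 = ((2*P)/(-56))/2 = ((2*P)*(-1/56))/2 = (-P/28)/2 = -P/56)
sqrt(-31173 + h(35, 164)) = sqrt(-31173 - 1/56*164) = sqrt(-31173 - 41/14) = sqrt(-436463/14) = I*sqrt(6110482)/14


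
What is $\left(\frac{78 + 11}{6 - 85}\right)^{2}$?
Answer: $\frac{7921}{6241} \approx 1.2692$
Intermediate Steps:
$\left(\frac{78 + 11}{6 - 85}\right)^{2} = \left(\frac{89}{-79}\right)^{2} = \left(89 \left(- \frac{1}{79}\right)\right)^{2} = \left(- \frac{89}{79}\right)^{2} = \frac{7921}{6241}$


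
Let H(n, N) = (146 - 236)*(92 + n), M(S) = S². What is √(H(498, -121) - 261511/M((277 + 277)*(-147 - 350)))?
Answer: I*√4025564856617911/275338 ≈ 230.43*I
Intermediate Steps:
H(n, N) = -8280 - 90*n (H(n, N) = -90*(92 + n) = -8280 - 90*n)
√(H(498, -121) - 261511/M((277 + 277)*(-147 - 350))) = √((-8280 - 90*498) - 261511*1/((-147 - 350)²*(277 + 277)²)) = √((-8280 - 44820) - 261511/((554*(-497))²)) = √(-53100 - 261511/((-275338)²)) = √(-53100 - 261511/75811014244) = √(-4025564856617911/75811014244) = I*√4025564856617911/275338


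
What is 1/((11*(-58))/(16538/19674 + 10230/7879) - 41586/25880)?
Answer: -2145244455340/643312693386633 ≈ -0.0033347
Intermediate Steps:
1/((11*(-58))/(16538/19674 + 10230/7879) - 41586/25880) = 1/(-638/(16538*(1/19674) + 10230*(1/7879)) - 41586*1/25880) = 1/(-638/(8269/9837 + 10230/7879) - 20793/12940) = 1/(-638/165783961/77505723 - 20793/12940) = 1/(-638*77505723/165783961 - 20793/12940) = 1/(-49448651274/165783961 - 20793/12940) = 1/(-643312693386633/2145244455340) = -2145244455340/643312693386633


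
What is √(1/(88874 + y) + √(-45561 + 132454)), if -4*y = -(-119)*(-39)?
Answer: √(1440548 + 129698658769*√86893)/360137 ≈ 17.169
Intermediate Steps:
y = 4641/4 (y = -(-7)*(-17*(-39))/4 = -(-7)*663/4 = -¼*(-4641) = 4641/4 ≈ 1160.3)
√(1/(88874 + y) + √(-45561 + 132454)) = √(1/(88874 + 4641/4) + √(-45561 + 132454)) = √(1/(360137/4) + √86893) = √(4/360137 + √86893)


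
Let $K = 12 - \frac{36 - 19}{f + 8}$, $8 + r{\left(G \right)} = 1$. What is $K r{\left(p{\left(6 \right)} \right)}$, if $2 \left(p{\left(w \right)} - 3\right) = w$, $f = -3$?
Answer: $- \frac{301}{5} \approx -60.2$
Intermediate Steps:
$p{\left(w \right)} = 3 + \frac{w}{2}$
$r{\left(G \right)} = -7$ ($r{\left(G \right)} = -8 + 1 = -7$)
$K = \frac{43}{5}$ ($K = 12 - \frac{36 - 19}{-3 + 8} = 12 - \frac{17}{5} = \frac{43}{5} \approx 8.6$)
$K r{\left(p{\left(6 \right)} \right)} = \frac{43}{5} \left(-7\right) = - \frac{301}{5}$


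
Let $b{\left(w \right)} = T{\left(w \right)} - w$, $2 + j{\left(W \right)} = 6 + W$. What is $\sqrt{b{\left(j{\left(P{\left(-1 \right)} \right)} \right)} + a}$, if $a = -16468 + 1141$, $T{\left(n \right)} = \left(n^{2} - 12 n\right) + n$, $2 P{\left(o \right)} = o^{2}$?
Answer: $\frac{3 i \sqrt{6827}}{2} \approx 123.94 i$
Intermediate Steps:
$P{\left(o \right)} = \frac{o^{2}}{2}$
$T{\left(n \right)} = n^{2} - 11 n$
$j{\left(W \right)} = 4 + W$ ($j{\left(W \right)} = -2 + \left(6 + W\right) = 4 + W$)
$b{\left(w \right)} = - w + w \left(-11 + w\right)$ ($b{\left(w \right)} = w \left(-11 + w\right) - w = - w + w \left(-11 + w\right)$)
$a = -15327$
$\sqrt{b{\left(j{\left(P{\left(-1 \right)} \right)} \right)} + a} = \sqrt{\left(4 + \frac{\left(-1\right)^{2}}{2}\right) \left(-12 + \left(4 + \frac{\left(-1\right)^{2}}{2}\right)\right) - 15327} = \sqrt{\left(4 + \frac{1}{2} \cdot 1\right) \left(-12 + \left(4 + \frac{1}{2} \cdot 1\right)\right) - 15327} = \sqrt{\left(4 + \frac{1}{2}\right) \left(-12 + \left(4 + \frac{1}{2}\right)\right) - 15327} = \sqrt{\frac{9 \left(-12 + \frac{9}{2}\right)}{2} - 15327} = \sqrt{\frac{9}{2} \left(- \frac{15}{2}\right) - 15327} = \sqrt{- \frac{135}{4} - 15327} = \sqrt{- \frac{61443}{4}} = \frac{3 i \sqrt{6827}}{2}$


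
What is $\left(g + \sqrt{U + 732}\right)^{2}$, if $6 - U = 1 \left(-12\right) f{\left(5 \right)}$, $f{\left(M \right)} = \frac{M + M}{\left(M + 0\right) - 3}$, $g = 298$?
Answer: $\left(298 + \sqrt{798}\right)^{2} \approx 1.0644 \cdot 10^{5}$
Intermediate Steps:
$f{\left(M \right)} = \frac{2 M}{-3 + M}$ ($f{\left(M \right)} = \frac{2 M}{M - 3} = \frac{2 M}{-3 + M}$)
$U = 66$ ($U = 6 - 1 \left(-12\right) 2 \cdot 5 \frac{1}{-3 + 5} = 6 - - 12 \cdot 2 \cdot 5 \cdot \frac{1}{2} = 6 - \left(-12\right) 5 = 6 - -60 = 6 + 60 = 66$)
$\left(g + \sqrt{U + 732}\right)^{2} = \left(298 + \sqrt{66 + 732}\right)^{2} = \left(298 + \sqrt{798}\right)^{2}$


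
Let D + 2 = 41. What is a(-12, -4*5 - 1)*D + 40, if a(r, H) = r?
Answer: -428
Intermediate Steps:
D = 39 (D = -2 + 41 = 39)
a(-12, -4*5 - 1)*D + 40 = -12*39 + 40 = -468 + 40 = -428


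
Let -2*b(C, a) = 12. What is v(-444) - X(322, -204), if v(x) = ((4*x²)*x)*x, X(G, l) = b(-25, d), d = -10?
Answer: 155450409990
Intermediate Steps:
b(C, a) = -6 (b(C, a) = -½*12 = -6)
X(G, l) = -6
v(x) = 4*x⁴ (v(x) = (4*x³)*x = 4*x⁴)
v(-444) - X(322, -204) = 4*(-444)⁴ - 1*(-6) = 4*38862602496 + 6 = 155450409984 + 6 = 155450409990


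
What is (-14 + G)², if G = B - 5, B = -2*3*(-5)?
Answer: 121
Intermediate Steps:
B = 30 (B = -6*(-5) = 30)
G = 25 (G = 30 - 5 = 25)
(-14 + G)² = (-14 + 25)² = 11² = 121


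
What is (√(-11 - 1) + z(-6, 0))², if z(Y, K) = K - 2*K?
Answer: -12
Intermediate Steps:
z(Y, K) = -K
(√(-11 - 1) + z(-6, 0))² = (√(-11 - 1) - 1*0)² = (√(-12) + 0)² = (2*I*√3 + 0)² = (2*I*√3)² = -12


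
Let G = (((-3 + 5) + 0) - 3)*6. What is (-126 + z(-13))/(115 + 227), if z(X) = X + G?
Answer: -145/342 ≈ -0.42398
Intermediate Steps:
G = -6 (G = ((2 + 0) - 3)*6 = (2 - 3)*6 = -1*6 = -6)
z(X) = -6 + X (z(X) = X - 6 = -6 + X)
(-126 + z(-13))/(115 + 227) = (-126 + (-6 - 13))/(115 + 227) = (-126 - 19)/342 = -145*1/342 = -145/342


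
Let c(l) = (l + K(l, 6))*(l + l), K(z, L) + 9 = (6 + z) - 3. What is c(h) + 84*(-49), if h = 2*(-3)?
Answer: -3900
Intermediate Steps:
K(z, L) = -6 + z (K(z, L) = -9 + ((6 + z) - 3) = -9 + (3 + z) = -6 + z)
h = -6
c(l) = 2*l*(-6 + 2*l) (c(l) = (l + (-6 + l))*(l + l) = (-6 + 2*l)*(2*l) = 2*l*(-6 + 2*l))
c(h) + 84*(-49) = 4*(-6)*(-3 - 6) + 84*(-49) = 4*(-6)*(-9) - 4116 = 216 - 4116 = -3900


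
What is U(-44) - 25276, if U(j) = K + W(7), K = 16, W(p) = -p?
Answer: -25267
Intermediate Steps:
U(j) = 9 (U(j) = 16 - 1*7 = 16 - 7 = 9)
U(-44) - 25276 = 9 - 25276 = -25267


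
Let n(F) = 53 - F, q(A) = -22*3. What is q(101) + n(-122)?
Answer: 109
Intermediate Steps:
q(A) = -66
q(101) + n(-122) = -66 + (53 - 1*(-122)) = -66 + (53 + 122) = -66 + 175 = 109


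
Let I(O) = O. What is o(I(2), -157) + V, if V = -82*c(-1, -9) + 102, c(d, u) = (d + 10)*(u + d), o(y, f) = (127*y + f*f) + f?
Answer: 32228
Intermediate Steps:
o(y, f) = f + f² + 127*y (o(y, f) = (127*y + f²) + f = (f² + 127*y) + f = f + f² + 127*y)
c(d, u) = (10 + d)*(d + u)
V = 7482 (V = -82*((-1)² + 10*(-1) + 10*(-9) - 1*(-9)) + 102 = -82*(1 - 10 - 90 + 9) + 102 = -82*(-90) + 102 = 7380 + 102 = 7482)
o(I(2), -157) + V = (-157 + (-157)² + 127*2) + 7482 = (-157 + 24649 + 254) + 7482 = 24746 + 7482 = 32228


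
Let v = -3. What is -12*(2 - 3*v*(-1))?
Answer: 84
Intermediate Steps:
-12*(2 - 3*v*(-1)) = -12*(2 - 3*(-3)*(-1)) = -12*(2 + 9*(-1)) = -12*(2 - 9) = -12*(-7) = 84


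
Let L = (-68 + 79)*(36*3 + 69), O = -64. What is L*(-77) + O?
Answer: -149983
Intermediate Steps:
L = 1947 (L = 11*(108 + 69) = 11*177 = 1947)
L*(-77) + O = 1947*(-77) - 64 = -149919 - 64 = -149983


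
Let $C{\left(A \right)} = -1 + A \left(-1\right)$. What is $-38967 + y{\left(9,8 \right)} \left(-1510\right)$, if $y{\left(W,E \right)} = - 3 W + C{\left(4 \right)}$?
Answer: $9353$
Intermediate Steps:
$C{\left(A \right)} = -1 - A$
$y{\left(W,E \right)} = -5 - 3 W$ ($y{\left(W,E \right)} = - 3 W - 5 = -5 - 3 W$)
$-38967 + y{\left(9,8 \right)} \left(-1510\right) = -38967 + \left(-5 - 27\right) \left(-1510\right) = -38967 - -48320 = -38967 + 48320 = 9353$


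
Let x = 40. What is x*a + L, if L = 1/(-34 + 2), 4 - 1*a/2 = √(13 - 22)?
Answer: 10239/32 - 240*I ≈ 319.97 - 240.0*I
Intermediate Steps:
a = 8 - 6*I (a = 8 - 2*√(13 - 22) = 8 - 6*I ≈ 8.0 - 6.0*I)
L = -1/32 (L = 1/(-32) = -1/32 ≈ -0.031250)
x*a + L = 40*(8 - 6*I) - 1/32 = (320 - 240*I) - 1/32 = 10239/32 - 240*I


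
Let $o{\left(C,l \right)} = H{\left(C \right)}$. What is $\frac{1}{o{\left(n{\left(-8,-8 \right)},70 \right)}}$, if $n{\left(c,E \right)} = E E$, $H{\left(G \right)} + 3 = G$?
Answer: $\frac{1}{61} \approx 0.016393$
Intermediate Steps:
$H{\left(G \right)} = -3 + G$
$n{\left(c,E \right)} = E^{2}$
$o{\left(C,l \right)} = -3 + C$
$\frac{1}{o{\left(n{\left(-8,-8 \right)},70 \right)}} = \frac{1}{-3 + \left(-8\right)^{2}} = \frac{1}{-3 + 64} = \frac{1}{61}$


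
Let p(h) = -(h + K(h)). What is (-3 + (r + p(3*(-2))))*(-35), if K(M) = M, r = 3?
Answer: -420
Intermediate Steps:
p(h) = -2*h (p(h) = -(h + h) = -2*h)
(-3 + (r + p(3*(-2))))*(-35) = (-3 + (3 - 6*(-2)))*(-35) = (-3 + (3 - 2*(-6)))*(-35) = (-3 + (3 + 12))*(-35) = (-3 + 15)*(-35) = 12*(-35) = -420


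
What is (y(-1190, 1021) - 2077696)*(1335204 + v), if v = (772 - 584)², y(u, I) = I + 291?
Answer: -2845783938432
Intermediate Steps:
y(u, I) = 291 + I
v = 35344 (v = 188² = 35344)
(y(-1190, 1021) - 2077696)*(1335204 + v) = ((291 + 1021) - 2077696)*(1335204 + 35344) = (1312 - 2077696)*1370548 = -2076384*1370548 = -2845783938432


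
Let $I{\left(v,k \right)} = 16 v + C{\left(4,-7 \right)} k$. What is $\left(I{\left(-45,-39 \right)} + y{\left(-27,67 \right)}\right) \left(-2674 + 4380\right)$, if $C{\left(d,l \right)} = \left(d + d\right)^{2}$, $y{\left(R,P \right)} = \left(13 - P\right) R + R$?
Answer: $-3045210$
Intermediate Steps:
$y{\left(R,P \right)} = R + R \left(13 - P\right)$ ($y{\left(R,P \right)} = R \left(13 - P\right) + R = R + R \left(13 - P\right)$)
$C{\left(d,l \right)} = 4 d^{2}$ ($C{\left(d,l \right)} = \left(2 d\right)^{2} = 4 d^{2}$)
$I{\left(v,k \right)} = 16 v + 64 k$ ($I{\left(v,k \right)} = 16 v + 4 \cdot 4^{2} k = 16 v + 4 \cdot 16 k = 16 v + 64 k$)
$\left(I{\left(-45,-39 \right)} + y{\left(-27,67 \right)}\right) \left(-2674 + 4380\right) = \left(\left(16 \left(-45\right) + 64 \left(-39\right)\right) - 27 \left(14 - 67\right)\right) \left(-2674 + 4380\right) = \left(\left(-720 - 2496\right) - 27 \left(14 - 67\right)\right) 1706 = \left(-3216 - -1431\right) 1706 = \left(-3216 + 1431\right) 1706 = \left(-1785\right) 1706 = -3045210$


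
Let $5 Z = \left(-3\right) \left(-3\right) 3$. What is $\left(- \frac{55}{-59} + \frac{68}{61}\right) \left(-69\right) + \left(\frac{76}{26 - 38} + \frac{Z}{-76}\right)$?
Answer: $- \frac{605764519}{4102860} \approx -147.64$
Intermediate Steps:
$Z = \frac{27}{5}$ ($Z = \frac{\left(-3\right) \left(-3\right) 3}{5} = \frac{9 \cdot 3}{5} = \frac{1}{5} \cdot 27 = \frac{27}{5} \approx 5.4$)
$\left(- \frac{55}{-59} + \frac{68}{61}\right) \left(-69\right) + \left(\frac{76}{26 - 38} + \frac{Z}{-76}\right) = \left(- \frac{55}{-59} + \frac{68}{61}\right) \left(-69\right) + \left(\frac{76}{26 - 38} + \frac{27}{5 \left(-76\right)}\right) = \left(\left(-55\right) \left(- \frac{1}{59}\right) + 68 \cdot \frac{1}{61}\right) \left(-69\right) + \left(\frac{76}{26 - 38} + \frac{27}{5} \left(- \frac{1}{76}\right)\right) = \left(\frac{55}{59} + \frac{68}{61}\right) \left(-69\right) + \left(\frac{76}{-12} - \frac{27}{380}\right) = \frac{7367}{3599} \left(-69\right) + \left(76 \left(- \frac{1}{12}\right) - \frac{27}{380}\right) = - \frac{508323}{3599} - \frac{7301}{1140} = - \frac{605764519}{4102860}$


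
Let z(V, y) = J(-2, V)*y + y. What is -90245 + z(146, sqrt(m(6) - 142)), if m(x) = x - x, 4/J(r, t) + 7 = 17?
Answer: -90245 + 7*I*sqrt(142)/5 ≈ -90245.0 + 16.683*I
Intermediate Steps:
J(r, t) = 2/5 (J(r, t) = 4/(-7 + 17) = 4/10 = 4*(1/10) = 2/5)
m(x) = 0
z(V, y) = 7*y/5 (z(V, y) = 2*y/5 + y = 7*y/5)
-90245 + z(146, sqrt(m(6) - 142)) = -90245 + 7*sqrt(0 - 142)/5 = -90245 + 7*sqrt(-142)/5 = -90245 + 7*(I*sqrt(142))/5 = -90245 + 7*I*sqrt(142)/5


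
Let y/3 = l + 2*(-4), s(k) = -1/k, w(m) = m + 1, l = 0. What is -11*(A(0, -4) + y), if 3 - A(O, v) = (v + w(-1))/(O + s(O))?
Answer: nan ≈ nan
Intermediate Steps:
w(m) = 1 + m
A(O, v) = 3 - v/(O - 1/O) (A(O, v) = 3 - (v + (1 - 1))/(O - 1/O) = 3 - (v + 0)/(O - 1/O) = 3 - v/(O - 1/O))
y = -24 (y = 3*(0 + 2*(-4)) = 3*(0 - 8) = 3*(-8) = -24)
-11*(A(0, -4) + y) = -11*((-3 + 0*(-1*(-4) + 3*0))/(-1 + 0²) - 24) = -11*((-3 + 0*(4 + 0))/(-1 + 0) - 24) = -11*((-3 + 0*4)/(-1) - 24) = -11*(-(-3 + 0) - 24) = -11*(-1*(-3) - 24) = -11*(3 - 24) = -11*(-21) = 231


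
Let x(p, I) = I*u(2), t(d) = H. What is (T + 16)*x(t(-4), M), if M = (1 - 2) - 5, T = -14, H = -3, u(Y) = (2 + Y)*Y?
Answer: -96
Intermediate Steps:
u(Y) = Y*(2 + Y)
t(d) = -3
M = -6 (M = -1 - 5 = -6)
x(p, I) = 8*I (x(p, I) = I*(2*(2 + 2)) = I*(2*4) = I*8 = 8*I)
(T + 16)*x(t(-4), M) = (-14 + 16)*(8*(-6)) = 2*(-48) = -96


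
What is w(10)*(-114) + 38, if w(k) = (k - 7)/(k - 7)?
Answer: -76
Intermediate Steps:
w(k) = 1 (w(k) = (-7 + k)/(-7 + k) = 1)
w(10)*(-114) + 38 = 1*(-114) + 38 = -114 + 38 = -76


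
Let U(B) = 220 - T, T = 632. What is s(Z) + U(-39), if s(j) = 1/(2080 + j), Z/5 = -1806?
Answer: -2863401/6950 ≈ -412.00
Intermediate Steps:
Z = -9030 (Z = 5*(-1806) = -9030)
U(B) = -412 (U(B) = 220 - 1*632 = 220 - 632 = -412)
s(Z) + U(-39) = 1/(2080 - 9030) - 412 = 1/(-6950) - 412 = -1/6950 - 412 = -2863401/6950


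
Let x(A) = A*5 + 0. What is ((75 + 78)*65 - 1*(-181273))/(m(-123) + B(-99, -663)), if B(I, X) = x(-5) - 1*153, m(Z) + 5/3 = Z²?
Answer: 286827/22424 ≈ 12.791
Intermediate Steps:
x(A) = 5*A (x(A) = 5*A + 0 = 5*A)
m(Z) = -5/3 + Z²
B(I, X) = -178 (B(I, X) = 5*(-5) - 1*153 = -25 - 153 = -178)
((75 + 78)*65 - 1*(-181273))/(m(-123) + B(-99, -663)) = ((75 + 78)*65 - 1*(-181273))/((-5/3 + (-123)²) - 178) = (153*65 + 181273)/((-5/3 + 15129) - 178) = (9945 + 181273)/(45382/3 - 178) = 191218/(44848/3) = 191218*(3/44848) = 286827/22424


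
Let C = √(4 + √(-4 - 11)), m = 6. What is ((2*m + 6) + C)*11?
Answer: 198 + 11*√(4 + I*√15) ≈ 222.06 + 9.7391*I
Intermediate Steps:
C = √(4 + I*√15) (C = √(4 + √(-15)) = √(4 + I*√15) ≈ 2.1872 + 0.88537*I)
((2*m + 6) + C)*11 = ((2*6 + 6) + √(4 + I*√15))*11 = ((12 + 6) + √(4 + I*√15))*11 = (18 + √(4 + I*√15))*11 = 198 + 11*√(4 + I*√15)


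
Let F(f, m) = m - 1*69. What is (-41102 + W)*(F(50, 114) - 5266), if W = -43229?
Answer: 440292151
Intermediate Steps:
F(f, m) = -69 + m (F(f, m) = m - 69 = -69 + m)
(-41102 + W)*(F(50, 114) - 5266) = (-41102 - 43229)*((-69 + 114) - 5266) = -84331*(45 - 5266) = -84331*(-5221) = 440292151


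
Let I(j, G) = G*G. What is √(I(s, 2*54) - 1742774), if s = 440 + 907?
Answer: 17*I*√5990 ≈ 1315.7*I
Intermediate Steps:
s = 1347
I(j, G) = G²
√(I(s, 2*54) - 1742774) = √((2*54)² - 1742774) = √(108² - 1742774) = √(11664 - 1742774) = √(-1731110) = 17*I*√5990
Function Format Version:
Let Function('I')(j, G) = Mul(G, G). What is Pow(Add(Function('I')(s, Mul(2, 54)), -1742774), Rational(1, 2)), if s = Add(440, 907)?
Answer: Mul(17, I, Pow(5990, Rational(1, 2))) ≈ Mul(1315.7, I)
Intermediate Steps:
s = 1347
Function('I')(j, G) = Pow(G, 2)
Pow(Add(Function('I')(s, Mul(2, 54)), -1742774), Rational(1, 2)) = Pow(Add(Pow(Mul(2, 54), 2), -1742774), Rational(1, 2)) = Pow(Add(Pow(108, 2), -1742774), Rational(1, 2)) = Pow(Add(11664, -1742774), Rational(1, 2)) = Pow(-1731110, Rational(1, 2)) = Mul(17, I, Pow(5990, Rational(1, 2)))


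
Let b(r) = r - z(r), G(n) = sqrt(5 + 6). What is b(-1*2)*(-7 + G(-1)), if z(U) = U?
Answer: 0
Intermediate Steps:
G(n) = sqrt(11)
b(r) = 0 (b(r) = r - r = 0)
b(-1*2)*(-7 + G(-1)) = 0*(-7 + sqrt(11)) = 0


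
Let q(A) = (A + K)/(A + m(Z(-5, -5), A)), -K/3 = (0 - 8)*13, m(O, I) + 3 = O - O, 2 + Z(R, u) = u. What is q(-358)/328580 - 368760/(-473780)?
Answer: 1093534171067/1404963557410 ≈ 0.77834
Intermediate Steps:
Z(R, u) = -2 + u
m(O, I) = -3 (m(O, I) = -3 + (O - O) = -3 + 0 = -3)
K = 312 (K = -3*(0 - 8)*13 = -(-24)*13 = -3*(-104) = 312)
q(A) = (312 + A)/(-3 + A) (q(A) = (A + 312)/(A - 3) = (312 + A)/(-3 + A))
q(-358)/328580 - 368760/(-473780) = ((312 - 358)/(-3 - 358))/328580 - 368760/(-473780) = (-46/(-361))*(1/328580) - 368760*(-1/473780) = -1/361*(-46)*(1/328580) + 18438/23689 = (46/361)*(1/328580) + 18438/23689 = 23/59308690 + 18438/23689 = 1093534171067/1404963557410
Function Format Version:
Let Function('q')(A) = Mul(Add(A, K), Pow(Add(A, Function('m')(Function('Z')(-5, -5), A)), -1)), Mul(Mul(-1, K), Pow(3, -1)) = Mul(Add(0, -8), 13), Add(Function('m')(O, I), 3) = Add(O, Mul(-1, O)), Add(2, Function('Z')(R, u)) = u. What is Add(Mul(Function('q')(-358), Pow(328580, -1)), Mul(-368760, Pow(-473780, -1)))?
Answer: Rational(1093534171067, 1404963557410) ≈ 0.77834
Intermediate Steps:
Function('Z')(R, u) = Add(-2, u)
Function('m')(O, I) = -3 (Function('m')(O, I) = Add(-3, Add(O, Mul(-1, O))) = Add(-3, 0) = -3)
K = 312 (K = Mul(-3, Mul(Add(0, -8), 13)) = Mul(-3, Mul(-8, 13)) = Mul(-3, -104) = 312)
Function('q')(A) = Mul(Pow(Add(-3, A), -1), Add(312, A)) (Function('q')(A) = Mul(Add(A, 312), Pow(Add(A, -3), -1)) = Mul(Add(312, A), Pow(Add(-3, A), -1)) = Mul(Pow(Add(-3, A), -1), Add(312, A)))
Add(Mul(Function('q')(-358), Pow(328580, -1)), Mul(-368760, Pow(-473780, -1))) = Add(Mul(Mul(Pow(Add(-3, -358), -1), Add(312, -358)), Pow(328580, -1)), Mul(-368760, Pow(-473780, -1))) = Add(Mul(Mul(Pow(-361, -1), -46), Rational(1, 328580)), Mul(-368760, Rational(-1, 473780))) = Add(Mul(Mul(Rational(-1, 361), -46), Rational(1, 328580)), Rational(18438, 23689)) = Add(Mul(Rational(46, 361), Rational(1, 328580)), Rational(18438, 23689)) = Add(Rational(23, 59308690), Rational(18438, 23689)) = Rational(1093534171067, 1404963557410)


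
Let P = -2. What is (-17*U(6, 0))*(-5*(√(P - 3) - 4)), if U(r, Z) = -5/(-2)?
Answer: -850 + 425*I*√5/2 ≈ -850.0 + 475.16*I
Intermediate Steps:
U(r, Z) = 5/2 (U(r, Z) = -5*(-½) = 5/2)
(-17*U(6, 0))*(-5*(√(P - 3) - 4)) = (-17*5/2)*(-5*(√(-2 - 3) - 4)) = -(-425)*(√(-5) - 4)/2 = -(-425)*(I*√5 - 4)/2 = -(-425)*(-4 + I*√5)/2 = -85*(20 - 5*I*√5)/2 = -850 + 425*I*√5/2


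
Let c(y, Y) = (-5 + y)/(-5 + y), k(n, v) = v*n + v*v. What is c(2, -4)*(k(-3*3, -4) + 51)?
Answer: 103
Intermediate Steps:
k(n, v) = v**2 + n*v (k(n, v) = n*v + v**2 = v**2 + n*v)
c(y, Y) = 1
c(2, -4)*(k(-3*3, -4) + 51) = 1*(-4*(-3*3 - 4) + 51) = 1*(-4*(-9 - 4) + 51) = 1*(-4*(-13) + 51) = 1*(52 + 51) = 1*103 = 103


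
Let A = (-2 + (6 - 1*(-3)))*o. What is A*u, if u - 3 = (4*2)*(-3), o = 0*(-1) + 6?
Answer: -882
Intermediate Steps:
o = 6 (o = 0 + 6 = 6)
u = -21 (u = 3 + (4*2)*(-3) = 3 + 8*(-3) = 3 - 24 = -21)
A = 42 (A = (-2 + (6 - 1*(-3)))*6 = (-2 + (6 + 3))*6 = (-2 + 9)*6 = 7*6 = 42)
A*u = 42*(-21) = -882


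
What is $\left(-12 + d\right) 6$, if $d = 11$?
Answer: $-6$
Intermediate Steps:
$\left(-12 + d\right) 6 = \left(-12 + 11\right) 6 = \left(-1\right) 6 = -6$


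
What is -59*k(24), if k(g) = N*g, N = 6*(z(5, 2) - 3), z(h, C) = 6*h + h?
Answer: -271872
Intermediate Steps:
z(h, C) = 7*h
N = 192 (N = 6*(7*5 - 3) = 6*(35 - 3) = 6*32 = 192)
k(g) = 192*g
-59*k(24) = -11328*24 = -59*4608 = -271872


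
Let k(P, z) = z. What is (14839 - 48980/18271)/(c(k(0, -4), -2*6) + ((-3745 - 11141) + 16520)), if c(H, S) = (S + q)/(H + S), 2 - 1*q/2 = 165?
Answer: 2168595112/241926311 ≈ 8.9639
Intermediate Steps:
q = -326 (q = 4 - 2*165 = 4 - 330 = -326)
c(H, S) = (-326 + S)/(H + S) (c(H, S) = (S - 326)/(H + S) = (-326 + S)/(H + S))
(14839 - 48980/18271)/(c(k(0, -4), -2*6) + ((-3745 - 11141) + 16520)) = (14839 - 48980/18271)/((-326 - 2*6)/(-4 - 2*6) + ((-3745 - 11141) + 16520)) = (14839 - 48980*1/18271)/((-326 - 12)/(-4 - 12) + (-14886 + 16520)) = (14839 - 48980/18271)/(-338/(-16) + 1634) = 271074389/(18271*(-1/16*(-338) + 1634)) = 271074389/(18271*(169/8 + 1634)) = 271074389/(18271*(13241/8)) = (271074389/18271)*(8/13241) = 2168595112/241926311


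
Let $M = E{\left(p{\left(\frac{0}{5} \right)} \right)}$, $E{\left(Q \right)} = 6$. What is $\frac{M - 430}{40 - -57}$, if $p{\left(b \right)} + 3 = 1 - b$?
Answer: $- \frac{424}{97} \approx -4.3711$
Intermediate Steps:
$p{\left(b \right)} = -2 - b$ ($p{\left(b \right)} = -3 - \left(-1 + b\right) = -2 - b$)
$M = 6$
$\frac{M - 430}{40 - -57} = \frac{6 - 430}{40 - -57} = - \frac{424}{40 + 57} = - \frac{424}{97}$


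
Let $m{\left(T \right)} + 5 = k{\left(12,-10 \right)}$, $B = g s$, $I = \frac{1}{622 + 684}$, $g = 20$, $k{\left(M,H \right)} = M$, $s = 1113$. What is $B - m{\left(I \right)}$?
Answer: $22253$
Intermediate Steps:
$I = \frac{1}{1306} \approx 0.0007657$
$B = 22260$ ($B = 20 \cdot 1113 = 22260$)
$m{\left(T \right)} = 7$ ($m{\left(T \right)} = -5 + 12 = 7$)
$B - m{\left(I \right)} = 22260 - 7 = 22253$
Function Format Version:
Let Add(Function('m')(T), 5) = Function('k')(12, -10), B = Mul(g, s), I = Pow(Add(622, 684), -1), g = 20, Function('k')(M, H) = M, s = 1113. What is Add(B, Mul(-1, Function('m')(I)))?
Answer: 22253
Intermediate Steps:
I = Rational(1, 1306) (I = Pow(1306, -1) = Rational(1, 1306) ≈ 0.00076570)
B = 22260 (B = Mul(20, 1113) = 22260)
Function('m')(T) = 7 (Function('m')(T) = Add(-5, 12) = 7)
Add(B, Mul(-1, Function('m')(I))) = Add(22260, Mul(-1, 7)) = Add(22260, -7) = 22253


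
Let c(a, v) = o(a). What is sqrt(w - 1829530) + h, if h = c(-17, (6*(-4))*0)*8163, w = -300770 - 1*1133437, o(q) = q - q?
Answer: I*sqrt(3263737) ≈ 1806.6*I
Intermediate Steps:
o(q) = 0
c(a, v) = 0
w = -1434207 (w = -300770 - 1133437 = -1434207)
h = 0 (h = 0*8163 = 0)
sqrt(w - 1829530) + h = sqrt(-1434207 - 1829530) + 0 = sqrt(-3263737) + 0 = I*sqrt(3263737) + 0 = I*sqrt(3263737)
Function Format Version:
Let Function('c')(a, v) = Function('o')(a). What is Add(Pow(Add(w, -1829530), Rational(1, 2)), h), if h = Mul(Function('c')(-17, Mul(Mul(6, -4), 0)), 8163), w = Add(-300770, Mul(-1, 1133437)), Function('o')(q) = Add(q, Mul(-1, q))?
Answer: Mul(I, Pow(3263737, Rational(1, 2))) ≈ Mul(1806.6, I)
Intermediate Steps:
Function('o')(q) = 0
Function('c')(a, v) = 0
w = -1434207 (w = Add(-300770, -1133437) = -1434207)
h = 0 (h = Mul(0, 8163) = 0)
Add(Pow(Add(w, -1829530), Rational(1, 2)), h) = Add(Pow(Add(-1434207, -1829530), Rational(1, 2)), 0) = Add(Pow(-3263737, Rational(1, 2)), 0) = Add(Mul(I, Pow(3263737, Rational(1, 2))), 0) = Mul(I, Pow(3263737, Rational(1, 2)))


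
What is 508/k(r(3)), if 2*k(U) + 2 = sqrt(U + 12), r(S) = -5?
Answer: 2032/3 + 1016*sqrt(7)/3 ≈ 1573.4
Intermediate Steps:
k(U) = -1 + sqrt(12 + U)/2 (k(U) = -1 + sqrt(U + 12)/2 = -1 + sqrt(12 + U)/2)
508/k(r(3)) = 508/(-1 + sqrt(12 - 5)/2) = 508/(-1 + sqrt(7)/2)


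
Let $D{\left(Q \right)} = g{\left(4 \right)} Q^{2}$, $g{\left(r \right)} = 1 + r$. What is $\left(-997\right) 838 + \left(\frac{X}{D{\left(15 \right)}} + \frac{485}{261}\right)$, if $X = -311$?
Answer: $- \frac{3028631016}{3625} \approx -8.3548 \cdot 10^{5}$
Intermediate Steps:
$D{\left(Q \right)} = 5 Q^{2}$ ($D{\left(Q \right)} = \left(1 + 4\right) Q^{2} = 5 Q^{2}$)
$\left(-997\right) 838 + \left(\frac{X}{D{\left(15 \right)}} + \frac{485}{261}\right) = \left(-997\right) 838 + \left(- \frac{311}{5 \cdot 15^{2}} + \frac{485}{261}\right) = -835486 + \left(- \frac{311}{5 \cdot 225} + 485 \cdot \frac{1}{261}\right) = -835486 + \left(- \frac{311}{1125} + \frac{485}{261}\right) = -835486 + \frac{5734}{3625} = - \frac{3028631016}{3625}$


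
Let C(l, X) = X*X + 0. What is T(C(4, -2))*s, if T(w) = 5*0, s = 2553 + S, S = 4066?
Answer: 0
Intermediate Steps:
C(l, X) = X**2 (C(l, X) = X**2 + 0 = X**2)
s = 6619 (s = 2553 + 4066 = 6619)
T(w) = 0
T(C(4, -2))*s = 0*6619 = 0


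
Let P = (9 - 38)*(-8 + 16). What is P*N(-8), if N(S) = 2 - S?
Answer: -2320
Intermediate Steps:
P = -232 (P = -29*8 = -232)
P*N(-8) = -232*(2 - 1*(-8)) = -232*(2 + 8) = -232*10 = -2320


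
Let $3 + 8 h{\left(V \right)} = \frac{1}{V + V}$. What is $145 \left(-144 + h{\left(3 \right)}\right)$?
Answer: $- \frac{1004705}{48} \approx -20931.0$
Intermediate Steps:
$h{\left(V \right)} = - \frac{3}{8} + \frac{1}{16 V}$ ($h{\left(V \right)} = - \frac{3}{8} + \frac{1}{8 \left(V + V\right)} = - \frac{3}{8} + \frac{1}{8 \cdot 2 V} = - \frac{3}{8} + \frac{\frac{1}{2} \frac{1}{V}}{8} = - \frac{3}{8} + \frac{1}{16 V}$)
$145 \left(-144 + h{\left(3 \right)}\right) = 145 \left(-144 + \frac{1 - 18}{16 \cdot 3}\right) = 145 \left(-144 + \frac{1}{16} \cdot \frac{1}{3} \left(1 - 18\right)\right) = 145 \left(-144 + \frac{1}{16} \cdot \frac{1}{3} \left(-17\right)\right) = 145 \left(-144 - \frac{17}{48}\right) = 145 \left(- \frac{6929}{48}\right) = - \frac{1004705}{48}$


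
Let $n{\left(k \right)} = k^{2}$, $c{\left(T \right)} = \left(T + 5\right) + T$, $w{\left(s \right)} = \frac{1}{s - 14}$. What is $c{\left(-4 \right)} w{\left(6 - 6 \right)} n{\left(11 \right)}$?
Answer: $\frac{363}{14} \approx 25.929$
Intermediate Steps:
$w{\left(s \right)} = \frac{1}{-14 + s}$
$c{\left(T \right)} = 5 + 2 T$ ($c{\left(T \right)} = \left(5 + T\right) + T = 5 + 2 T$)
$c{\left(-4 \right)} w{\left(6 - 6 \right)} n{\left(11 \right)} = \frac{5 + 2 \left(-4\right)}{-14 + \left(6 - 6\right)} 11^{2} = \frac{5 - 8}{-14 + \left(6 - 6\right)} 121 = - \frac{3}{-14 + 0} \cdot 121 = - \frac{3}{-14} \cdot 121 = \left(-3\right) \left(- \frac{1}{14}\right) 121 = \frac{3}{14} \cdot 121 = \frac{363}{14}$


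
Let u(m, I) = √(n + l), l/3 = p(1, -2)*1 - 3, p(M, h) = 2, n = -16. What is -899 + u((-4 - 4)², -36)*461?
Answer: -899 + 461*I*√19 ≈ -899.0 + 2009.5*I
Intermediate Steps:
l = -3 (l = 3*(2*1 - 3) = 3*(2 - 3) = 3*(-1) = -3)
u(m, I) = I*√19 (u(m, I) = √(-16 - 3) = √(-19) = I*√19)
-899 + u((-4 - 4)², -36)*461 = -899 + (I*√19)*461 = -899 + 461*I*√19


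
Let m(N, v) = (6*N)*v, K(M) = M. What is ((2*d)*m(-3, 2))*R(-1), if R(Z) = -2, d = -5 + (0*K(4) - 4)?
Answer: -1296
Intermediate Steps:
m(N, v) = 6*N*v
d = -9 (d = -5 + (0*4 - 4) = -5 + (0 - 4) = -5 - 4 = -9)
((2*d)*m(-3, 2))*R(-1) = ((2*(-9))*(6*(-3)*2))*(-2) = -18*(-36)*(-2) = 648*(-2) = -1296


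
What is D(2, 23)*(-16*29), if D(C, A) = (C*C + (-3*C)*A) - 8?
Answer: 65888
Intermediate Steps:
D(C, A) = -8 + C² - 3*A*C (D(C, A) = (C² - 3*A*C) - 8 = -8 + C² - 3*A*C)
D(2, 23)*(-16*29) = (-8 + 2² - 3*23*2)*(-16*29) = (-8 + 4 - 138)*(-464) = -142*(-464) = 65888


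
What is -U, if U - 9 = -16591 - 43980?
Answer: 60562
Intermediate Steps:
U = -60562 (U = 9 + (-16591 - 43980) = 9 - 60571 = -60562)
-U = -1*(-60562) = 60562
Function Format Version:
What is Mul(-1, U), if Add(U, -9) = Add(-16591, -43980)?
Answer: 60562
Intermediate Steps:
U = -60562 (U = Add(9, Add(-16591, -43980)) = Add(9, -60571) = -60562)
Mul(-1, U) = Mul(-1, -60562) = 60562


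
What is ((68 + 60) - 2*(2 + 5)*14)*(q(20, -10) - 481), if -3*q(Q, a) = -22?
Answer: 96628/3 ≈ 32209.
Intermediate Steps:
q(Q, a) = 22/3 (q(Q, a) = -⅓*(-22) = 22/3)
((68 + 60) - 2*(2 + 5)*14)*(q(20, -10) - 481) = ((68 + 60) - 2*(2 + 5)*14)*(22/3 - 481) = (128 - 2*7*14)*(-1421/3) = (128 - 14*14)*(-1421/3) = (128 - 196)*(-1421/3) = -68*(-1421/3) = 96628/3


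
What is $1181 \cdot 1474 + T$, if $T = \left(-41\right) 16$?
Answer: $1740138$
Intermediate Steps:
$T = -656$
$1181 \cdot 1474 + T = 1181 \cdot 1474 - 656 = 1740794 - 656 = 1740138$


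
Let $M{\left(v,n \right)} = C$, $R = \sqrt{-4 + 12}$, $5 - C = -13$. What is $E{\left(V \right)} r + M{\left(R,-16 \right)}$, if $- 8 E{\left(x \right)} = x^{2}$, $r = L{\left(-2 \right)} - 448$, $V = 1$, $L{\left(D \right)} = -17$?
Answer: $\frac{609}{8} \approx 76.125$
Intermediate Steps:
$C = 18$ ($C = 5 - -13 = 5 + 13 = 18$)
$R = 2 \sqrt{2}$ ($R = \sqrt{8} = 2 \sqrt{2} \approx 2.8284$)
$M{\left(v,n \right)} = 18$
$r = -465$ ($r = -17 - 448 = -465$)
$E{\left(x \right)} = - \frac{x^{2}}{8}$
$E{\left(V \right)} r + M{\left(R,-16 \right)} = - \frac{1^{2}}{8} \left(-465\right) + 18 = \left(- \frac{1}{8}\right) 1 \left(-465\right) + 18 = \left(- \frac{1}{8}\right) \left(-465\right) + 18 = \frac{465}{8} + 18 = \frac{609}{8}$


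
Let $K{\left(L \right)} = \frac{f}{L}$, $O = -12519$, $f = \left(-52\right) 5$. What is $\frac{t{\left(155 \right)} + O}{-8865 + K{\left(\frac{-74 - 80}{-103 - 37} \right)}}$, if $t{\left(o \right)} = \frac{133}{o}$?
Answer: $\frac{21343432}{15517825} \approx 1.3754$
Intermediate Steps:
$f = -260$
$K{\left(L \right)} = - \frac{260}{L}$
$\frac{t{\left(155 \right)} + O}{-8865 + K{\left(\frac{-74 - 80}{-103 - 37} \right)}} = \frac{\frac{133}{155} - 12519}{-8865 - \frac{260}{\left(-74 - 80\right) \frac{1}{-103 - 37}}} = \frac{133 \cdot \frac{1}{155} - 12519}{-8865 - \frac{260}{\left(-154\right) \frac{1}{-140}}} = \frac{\frac{133}{155} - 12519}{-8865 - \frac{260}{\left(-154\right) \left(- \frac{1}{140}\right)}} = - \frac{1940312}{155 \left(-8865 - \frac{260}{\frac{11}{10}}\right)} = - \frac{1940312}{155 \left(-8865 - \frac{2600}{11}\right)} = - \frac{1940312}{155 \left(- \frac{100115}{11}\right)} = \left(- \frac{1940312}{155}\right) \left(- \frac{11}{100115}\right) = \frac{21343432}{15517825}$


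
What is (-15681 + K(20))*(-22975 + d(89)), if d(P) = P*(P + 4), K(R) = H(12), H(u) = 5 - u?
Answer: 230582224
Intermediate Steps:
K(R) = -7 (K(R) = 5 - 1*12 = 5 - 12 = -7)
d(P) = P*(4 + P)
(-15681 + K(20))*(-22975 + d(89)) = (-15681 - 7)*(-22975 + 89*(4 + 89)) = -15688*(-22975 + 89*93) = -15688*(-22975 + 8277) = -15688*(-14698) = 230582224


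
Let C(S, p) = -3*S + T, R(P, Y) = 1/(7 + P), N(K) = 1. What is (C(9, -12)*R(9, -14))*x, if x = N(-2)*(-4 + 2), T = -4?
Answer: 31/8 ≈ 3.8750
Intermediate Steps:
C(S, p) = -4 - 3*S (C(S, p) = -3*S - 4 = -4 - 3*S)
x = -2 (x = 1*(-4 + 2) = 1*(-2) = -2)
(C(9, -12)*R(9, -14))*x = ((-4 - 3*9)/(7 + 9))*(-2) = ((-4 - 27)/16)*(-2) = -31*1/16*(-2) = -31/16*(-2) = 31/8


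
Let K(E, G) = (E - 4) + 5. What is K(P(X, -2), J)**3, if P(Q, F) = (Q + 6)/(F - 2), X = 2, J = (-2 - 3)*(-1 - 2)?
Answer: -1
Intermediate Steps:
J = 15 (J = -5*(-3) = 15)
P(Q, F) = (6 + Q)/(-2 + F)
K(E, G) = 1 + E (K(E, G) = (-4 + E) + 5 = 1 + E)
K(P(X, -2), J)**3 = (1 + (6 + 2)/(-2 - 2))**3 = (1 + 8/(-4))**3 = (1 - 1/4*8)**3 = (1 - 2)**3 = (-1)**3 = -1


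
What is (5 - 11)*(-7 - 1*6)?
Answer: 78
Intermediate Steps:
(5 - 11)*(-7 - 1*6) = -6*(-7 - 6) = -6*(-13) = 78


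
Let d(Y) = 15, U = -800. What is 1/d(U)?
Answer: 1/15 ≈ 0.066667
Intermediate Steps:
1/d(U) = 1/15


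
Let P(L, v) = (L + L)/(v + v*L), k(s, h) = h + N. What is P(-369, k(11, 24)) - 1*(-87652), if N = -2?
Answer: 354815665/4048 ≈ 87652.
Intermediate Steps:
k(s, h) = -2 + h (k(s, h) = h - 2 = -2 + h)
P(L, v) = 2*L/(v + L*v) (P(L, v) = (2*L)/(v + L*v) = 2*L/(v + L*v))
P(-369, k(11, 24)) - 1*(-87652) = 2*(-369)/((-2 + 24)*(1 - 369)) - 1*(-87652) = 2*(-369)/(22*(-368)) + 87652 = 2*(-369)*(1/22)*(-1/368) + 87652 = 369/4048 + 87652 = 354815665/4048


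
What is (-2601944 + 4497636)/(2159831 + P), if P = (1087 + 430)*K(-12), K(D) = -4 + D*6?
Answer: 1895692/2044539 ≈ 0.92720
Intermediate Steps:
K(D) = -4 + 6*D
P = -115292 (P = (1087 + 430)*(-4 + 6*(-12)) = 1517*(-4 - 72) = 1517*(-76) = -115292)
(-2601944 + 4497636)/(2159831 + P) = (-2601944 + 4497636)/(2159831 - 115292) = 1895692/2044539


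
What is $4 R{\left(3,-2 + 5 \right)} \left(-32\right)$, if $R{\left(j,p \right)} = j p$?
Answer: $-1152$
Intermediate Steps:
$4 R{\left(3,-2 + 5 \right)} \left(-32\right) = 4 \cdot 3 \left(-2 + 5\right) \left(-32\right) = 4 \cdot 3 \cdot 3 \left(-32\right) = 4 \cdot 9 \left(-32\right) = 36 \left(-32\right) = -1152$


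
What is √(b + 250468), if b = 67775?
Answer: √318243 ≈ 564.13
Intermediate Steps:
√(b + 250468) = √(67775 + 250468) = √318243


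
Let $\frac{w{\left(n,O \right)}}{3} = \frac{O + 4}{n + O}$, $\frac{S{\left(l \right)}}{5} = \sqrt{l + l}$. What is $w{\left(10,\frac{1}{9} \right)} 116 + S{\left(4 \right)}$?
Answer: $\frac{12876}{91} + 10 \sqrt{2} \approx 155.64$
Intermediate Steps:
$S{\left(l \right)} = 5 \sqrt{2} \sqrt{l}$ ($S{\left(l \right)} = 5 \sqrt{l + l} = 5 \sqrt{2 l} = 5 \sqrt{2} \sqrt{l}$)
$w{\left(n,O \right)} = \frac{3 \left(4 + O\right)}{O + n}$ ($w{\left(n,O \right)} = 3 \frac{O + 4}{n + O} = 3 \frac{4 + O}{O + n} = \frac{3 \left(4 + O\right)}{O + n}$)
$w{\left(10,\frac{1}{9} \right)} 116 + S{\left(4 \right)} = \frac{3 \left(4 + \frac{1}{9}\right)}{\frac{1}{9} + 10} \cdot 116 + 5 \sqrt{2} \sqrt{4} = \frac{3 \left(4 + \frac{1}{9}\right)}{\frac{1}{9} + 10} \cdot 116 + 5 \sqrt{2} \cdot 2 = 3 \frac{1}{\frac{91}{9}} \cdot \frac{37}{9} \cdot 116 + 10 \sqrt{2} = 3 \cdot \frac{9}{91} \cdot \frac{37}{9} \cdot 116 + 10 \sqrt{2} = \frac{111}{91} \cdot 116 + 10 \sqrt{2} = \frac{12876}{91} + 10 \sqrt{2}$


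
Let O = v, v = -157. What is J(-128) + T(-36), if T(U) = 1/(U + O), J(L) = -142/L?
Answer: 13639/12352 ≈ 1.1042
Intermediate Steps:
O = -157
T(U) = 1/(-157 + U) (T(U) = 1/(U - 157) = 1/(-157 + U))
J(-128) + T(-36) = -142/(-128) + 1/(-157 - 36) = -142*(-1/128) + 1/(-193) = 71/64 - 1/193 = 13639/12352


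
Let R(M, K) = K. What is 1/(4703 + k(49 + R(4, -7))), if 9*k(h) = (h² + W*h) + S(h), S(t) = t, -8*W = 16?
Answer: 3/14683 ≈ 0.00020432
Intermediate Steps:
W = -2 (W = -⅛*16 = -2)
k(h) = -h/9 + h²/9 (k(h) = ((h² - 2*h) + h)/9 = (h² - h)/9 = -h/9 + h²/9)
1/(4703 + k(49 + R(4, -7))) = 1/(4703 + (49 - 7)*(-1 + (49 - 7))/9) = 1/(4703 + (⅑)*42*(-1 + 42)) = 1/(4703 + (⅑)*42*41) = 1/(4703 + 574/3) = 1/(14683/3) = 3/14683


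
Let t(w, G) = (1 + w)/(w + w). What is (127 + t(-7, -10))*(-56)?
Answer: -7136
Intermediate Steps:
t(w, G) = (1 + w)/(2*w) (t(w, G) = (1 + w)/((2*w)) = (1 + w)*(1/(2*w)) = (1 + w)/(2*w))
(127 + t(-7, -10))*(-56) = (127 + (1/2)*(1 - 7)/(-7))*(-56) = (127 + (1/2)*(-1/7)*(-6))*(-56) = (127 + 3/7)*(-56) = (892/7)*(-56) = -7136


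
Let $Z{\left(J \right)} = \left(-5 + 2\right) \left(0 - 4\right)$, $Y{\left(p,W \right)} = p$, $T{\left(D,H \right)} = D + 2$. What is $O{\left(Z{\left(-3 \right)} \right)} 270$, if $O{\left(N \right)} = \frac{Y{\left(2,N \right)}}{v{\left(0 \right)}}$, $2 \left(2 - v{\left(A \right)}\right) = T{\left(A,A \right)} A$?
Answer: $270$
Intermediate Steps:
$T{\left(D,H \right)} = 2 + D$
$v{\left(A \right)} = 2 - \frac{A \left(2 + A\right)}{2}$ ($v{\left(A \right)} = 2 - \frac{\left(2 + A\right) A}{2} = 2 - \frac{A \left(2 + A\right)}{2}$)
$Z{\left(J \right)} = 12$ ($Z{\left(J \right)} = \left(-3\right) \left(-4\right) = 12$)
$O{\left(N \right)} = 1$ ($O{\left(N \right)} = \frac{2}{2 - 0 \left(2 + 0\right)} = \frac{2}{2 - 0 \cdot 2} = \frac{2}{2 + 0} = \frac{2}{2} = 2 \cdot \frac{1}{2} = 1$)
$O{\left(Z{\left(-3 \right)} \right)} 270 = 1 \cdot 270 = 270$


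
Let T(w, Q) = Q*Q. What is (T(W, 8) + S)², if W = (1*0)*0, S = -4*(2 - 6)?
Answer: 6400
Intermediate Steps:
S = 16 (S = -4*(-4) = 16)
W = 0 (W = 0*0 = 0)
T(w, Q) = Q²
(T(W, 8) + S)² = (8² + 16)² = (64 + 16)² = 80² = 6400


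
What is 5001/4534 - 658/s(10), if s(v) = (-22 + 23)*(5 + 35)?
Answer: -695833/45340 ≈ -15.347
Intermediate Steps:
s(v) = 40 (s(v) = 1*40 = 40)
5001/4534 - 658/s(10) = 5001/4534 - 658/40 = 5001*(1/4534) - 658*1/40 = 5001/4534 - 329/20 = -695833/45340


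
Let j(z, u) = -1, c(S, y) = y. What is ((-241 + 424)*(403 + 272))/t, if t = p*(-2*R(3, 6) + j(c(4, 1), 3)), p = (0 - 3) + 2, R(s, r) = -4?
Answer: -123525/7 ≈ -17646.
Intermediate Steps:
p = -1 (p = -3 + 2 = -1)
t = -7 (t = -(-2*(-4) - 1) = -(8 - 1) = -1*7 = -7)
((-241 + 424)*(403 + 272))/t = ((-241 + 424)*(403 + 272))/(-7) = (183*675)*(-⅐) = 123525*(-⅐) = -123525/7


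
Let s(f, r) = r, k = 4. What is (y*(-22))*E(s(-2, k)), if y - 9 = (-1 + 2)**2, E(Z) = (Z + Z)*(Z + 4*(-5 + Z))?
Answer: 0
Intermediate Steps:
E(Z) = 2*Z*(-20 + 5*Z) (E(Z) = (2*Z)*(Z + (-20 + 4*Z)) = (2*Z)*(-20 + 5*Z) = 2*Z*(-20 + 5*Z))
y = 10 (y = 9 + (-1 + 2)**2 = 9 + 1**2 = 9 + 1 = 10)
(y*(-22))*E(s(-2, k)) = (10*(-22))*(10*4*(-4 + 4)) = -2200*4*0 = -220*0 = 0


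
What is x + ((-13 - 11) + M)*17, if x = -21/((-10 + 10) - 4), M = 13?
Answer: -727/4 ≈ -181.75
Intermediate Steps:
x = 21/4 (x = -21/(0 - 4) = -21/(-4) = -21*(-1/4) = 21/4 ≈ 5.2500)
x + ((-13 - 11) + M)*17 = 21/4 + ((-13 - 11) + 13)*17 = 21/4 + (-24 + 13)*17 = 21/4 - 11*17 = 21/4 - 187 = -727/4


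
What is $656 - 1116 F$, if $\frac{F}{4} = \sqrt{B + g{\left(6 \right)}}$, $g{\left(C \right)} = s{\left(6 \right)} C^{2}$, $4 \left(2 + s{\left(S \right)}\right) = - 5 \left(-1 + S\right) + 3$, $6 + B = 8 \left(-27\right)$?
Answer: $656 - 8928 i \sqrt{123} \approx 656.0 - 99016.0 i$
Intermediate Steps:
$B = -222$ ($B = -6 + 8 \left(-27\right) = -6 - 216 = -222$)
$s{\left(S \right)} = - \frac{5 S}{4}$ ($s{\left(S \right)} = -2 + \frac{- 5 \left(-1 + S\right) + 3}{4} = -2 + \frac{\left(5 - 5 S\right) + 3}{4} = -2 + \frac{8 - 5 S}{4} = -2 - \left(-2 + \frac{5 S}{4}\right) = - \frac{5 S}{4}$)
$g{\left(C \right)} = - \frac{15 C^{2}}{2}$ ($g{\left(C \right)} = \left(- \frac{5}{4}\right) 6 C^{2} = - \frac{15 C^{2}}{2}$)
$F = 8 i \sqrt{123}$ ($F = 4 \sqrt{-222 - \frac{15 \cdot 6^{2}}{2}} = 4 \sqrt{-222 - 270} = 4 \sqrt{-492} = 4 \cdot 2 i \sqrt{123} = 8 i \sqrt{123} \approx 88.724 i$)
$656 - 1116 F = 656 - 1116 \cdot 8 i \sqrt{123} = 656 - 8928 i \sqrt{123}$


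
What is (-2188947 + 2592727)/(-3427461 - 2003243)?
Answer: -100945/1357676 ≈ -0.074351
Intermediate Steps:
(-2188947 + 2592727)/(-3427461 - 2003243) = 403780/(-5430704) = 403780*(-1/5430704) = -100945/1357676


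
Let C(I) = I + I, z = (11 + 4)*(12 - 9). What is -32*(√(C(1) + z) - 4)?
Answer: 128 - 32*√47 ≈ -91.381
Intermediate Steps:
z = 45 (z = 15*3 = 45)
C(I) = 2*I
-32*(√(C(1) + z) - 4) = -32*(√(2*1 + 45) - 4) = -32*(√(2 + 45) - 4) = -32*(√47 - 4) = -32*(-4 + √47) = 128 - 32*√47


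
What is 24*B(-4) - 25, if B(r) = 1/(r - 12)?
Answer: -53/2 ≈ -26.500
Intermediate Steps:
B(r) = 1/(-12 + r)
24*B(-4) - 25 = 24/(-12 - 4) - 25 = 24/(-16) - 25 = 24*(-1/16) - 25 = -3/2 - 25 = -53/2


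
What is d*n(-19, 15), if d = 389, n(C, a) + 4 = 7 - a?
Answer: -4668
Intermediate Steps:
n(C, a) = 3 - a (n(C, a) = -4 + (7 - a) = 3 - a)
d*n(-19, 15) = 389*(3 - 1*15) = 389*(3 - 15) = 389*(-12) = -4668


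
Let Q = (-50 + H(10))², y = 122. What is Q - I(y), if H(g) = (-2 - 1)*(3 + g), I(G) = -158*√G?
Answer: 7921 + 158*√122 ≈ 9666.2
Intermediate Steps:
H(g) = -9 - 3*g (H(g) = -3*(3 + g) = -9 - 3*g)
Q = 7921 (Q = (-50 + (-9 - 3*10))² = (-50 + (-9 - 30))² = (-50 - 39)² = (-89)² = 7921)
Q - I(y) = 7921 - (-158)*√122 = 7921 + 158*√122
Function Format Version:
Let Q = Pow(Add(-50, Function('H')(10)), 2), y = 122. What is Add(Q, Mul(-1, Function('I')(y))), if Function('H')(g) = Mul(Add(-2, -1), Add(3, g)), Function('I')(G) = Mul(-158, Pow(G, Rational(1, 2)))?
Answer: Add(7921, Mul(158, Pow(122, Rational(1, 2)))) ≈ 9666.2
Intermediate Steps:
Function('H')(g) = Add(-9, Mul(-3, g)) (Function('H')(g) = Mul(-3, Add(3, g)) = Add(-9, Mul(-3, g)))
Q = 7921 (Q = Pow(Add(-50, Add(-9, Mul(-3, 10))), 2) = Pow(Add(-50, Add(-9, -30)), 2) = Pow(Add(-50, -39), 2) = Pow(-89, 2) = 7921)
Add(Q, Mul(-1, Function('I')(y))) = Add(7921, Mul(-1, Mul(-158, Pow(122, Rational(1, 2))))) = Add(7921, Mul(158, Pow(122, Rational(1, 2))))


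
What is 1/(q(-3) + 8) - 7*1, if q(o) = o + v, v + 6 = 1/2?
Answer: -9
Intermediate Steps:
v = -11/2 (v = -6 + 1/2 = -11/2 ≈ -5.5000)
q(o) = -11/2 + o (q(o) = o - 11/2 = -11/2 + o)
1/(q(-3) + 8) - 7*1 = 1/((-11/2 - 3) + 8) - 7*1 = 1/(-17/2 + 8) - 7 = 1/(-1/2) - 7 = -2 - 7 = -9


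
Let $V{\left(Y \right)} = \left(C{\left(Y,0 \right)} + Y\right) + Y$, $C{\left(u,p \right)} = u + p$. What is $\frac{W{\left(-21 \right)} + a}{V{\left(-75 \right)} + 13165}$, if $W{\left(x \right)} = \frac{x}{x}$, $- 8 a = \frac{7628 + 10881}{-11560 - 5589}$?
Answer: $\frac{155701}{1775264480} \approx 8.7706 \cdot 10^{-5}$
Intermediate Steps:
$C{\left(u,p \right)} = p + u$
$a = \frac{18509}{137192}$ ($a = - \frac{\left(7628 + 10881\right) \frac{1}{-11560 - 5589}}{8} = - \frac{18509 \frac{1}{-17149}}{8} = - \frac{18509 \left(- \frac{1}{17149}\right)}{8} = \left(- \frac{1}{8}\right) \left(- \frac{18509}{17149}\right) = \frac{18509}{137192} \approx 0.13491$)
$W{\left(x \right)} = 1$
$V{\left(Y \right)} = 3 Y$ ($V{\left(Y \right)} = \left(\left(0 + Y\right) + Y\right) + Y = \left(Y + Y\right) + Y = 2 Y + Y = 3 Y$)
$\frac{W{\left(-21 \right)} + a}{V{\left(-75 \right)} + 13165} = \frac{1 + \frac{18509}{137192}}{3 \left(-75\right) + 13165} = \frac{155701}{137192 \left(-225 + 13165\right)} = \frac{155701}{137192 \cdot 12940} = \frac{155701}{137192} \cdot \frac{1}{12940} = \frac{155701}{1775264480}$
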